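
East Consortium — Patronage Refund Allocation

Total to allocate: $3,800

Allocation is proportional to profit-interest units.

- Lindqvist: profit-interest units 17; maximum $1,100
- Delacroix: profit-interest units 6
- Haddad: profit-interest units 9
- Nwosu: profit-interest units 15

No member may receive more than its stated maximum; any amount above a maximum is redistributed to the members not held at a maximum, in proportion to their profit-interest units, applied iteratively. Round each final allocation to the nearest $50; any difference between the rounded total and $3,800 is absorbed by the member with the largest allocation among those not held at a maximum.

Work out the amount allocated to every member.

Total profit-interest units = 47.
Pro-rata shares before constraints: Lindqvist 1,374.47; Delacroix 485.11; Haddad 727.66; Nwosu 1,212.77.
Cap binds for Lindqvist ($1,100); residual $2,700 reallocated over remaining profit-interest units 30.
Remaining shares: Delacroix 540.00 → $550; Haddad 810.00 → $800; Nwosu 1,350.00 → $1,350.

Lindqvist: $1,100; Delacroix: $550; Haddad: $800; Nwosu: $1,350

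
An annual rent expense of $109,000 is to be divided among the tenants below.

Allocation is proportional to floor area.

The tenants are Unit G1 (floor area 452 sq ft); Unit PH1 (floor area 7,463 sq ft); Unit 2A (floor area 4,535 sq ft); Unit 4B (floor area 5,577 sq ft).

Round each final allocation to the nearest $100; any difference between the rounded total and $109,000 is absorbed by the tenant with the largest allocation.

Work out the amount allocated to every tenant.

Sum of floor area: 18,027.
Raw shares: Unit G1 452/18,027 × $109,000 = 2,733.01; Unit PH1 7,463/18,027 × $109,000 = 45,124.92; Unit 2A 4,535/18,027 × $109,000 = 27,420.81; Unit 4B 5,577/18,027 × $109,000 = 33,721.25.
After rounding ($100): Unit G1 $2,700; Unit PH1 $45,100; Unit 2A $27,400; Unit 4B $33,700. Sum = $108,900.
Difference $109,000 − $108,900 = +$100 applied to largest allocation (Unit PH1): Unit PH1 becomes $45,200.

Unit G1: $2,700; Unit PH1: $45,200; Unit 2A: $27,400; Unit 4B: $33,700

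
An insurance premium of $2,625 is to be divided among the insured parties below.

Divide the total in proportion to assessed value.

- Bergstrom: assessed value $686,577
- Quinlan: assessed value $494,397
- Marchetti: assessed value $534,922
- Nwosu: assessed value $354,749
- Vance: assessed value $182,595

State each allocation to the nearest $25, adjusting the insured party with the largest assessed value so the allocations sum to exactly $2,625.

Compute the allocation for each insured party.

Bergstrom: $775 · Quinlan: $575 · Marchetti: $625 · Nwosu: $425 · Vance: $225

Sum of assessed value: 2,253,240.
Proportional shares: Bergstrom 686,577/2,253,240 × $2,625 = 799.85; Quinlan 494,397/2,253,240 × $2,625 = 575.97; Marchetti 534,922/2,253,240 × $2,625 = 623.18; Nwosu 354,749/2,253,240 × $2,625 = 413.28; Vance 182,595/2,253,240 × $2,625 = 212.72.
Rounded to nearest $25: Bergstrom $800; Quinlan $575; Marchetti $625; Nwosu $425; Vance $225. Sum = $2,650.
Difference $2,625 − $2,650 = −$25 applied to largest assessed value (Bergstrom): Bergstrom becomes $775.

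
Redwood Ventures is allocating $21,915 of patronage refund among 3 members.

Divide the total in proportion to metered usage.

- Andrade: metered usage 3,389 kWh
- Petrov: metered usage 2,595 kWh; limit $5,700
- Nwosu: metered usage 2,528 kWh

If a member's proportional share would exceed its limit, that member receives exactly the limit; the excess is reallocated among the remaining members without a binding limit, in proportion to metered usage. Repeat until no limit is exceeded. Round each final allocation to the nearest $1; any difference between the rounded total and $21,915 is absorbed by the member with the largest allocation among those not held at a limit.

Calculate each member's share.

Total metered usage = 8,512.
Pro-rata shares before constraints: Andrade 8,725.32; Petrov 6,681.09; Nwosu 6,508.59.
Held at cap: Petrov ($5,700); remaining pool $16,215 reallocated over remaining metered usage 5,917.
Shares after redistribution: Andrade 9,287.25 → $9,287; Nwosu 6,927.75 → $6,928.

Andrade: $9,287 | Petrov: $5,700 | Nwosu: $6,928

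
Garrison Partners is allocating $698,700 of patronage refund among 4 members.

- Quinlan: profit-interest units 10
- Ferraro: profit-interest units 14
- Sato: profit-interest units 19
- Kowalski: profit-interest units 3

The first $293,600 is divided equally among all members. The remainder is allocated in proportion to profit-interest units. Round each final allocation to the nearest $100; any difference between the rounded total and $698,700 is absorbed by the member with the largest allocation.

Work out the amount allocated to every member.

Equal tier: $293,600 ÷ 4 = $73,400 apiece.
Remainder $405,100 by profit-interest units (total 46): Quinlan 88,065.22 → $88,100; Ferraro 123,291.30 → $123,300; Sato 167,323.91 → $167,300; Kowalski 26,419.57 → $26,400.
Totals: Quinlan $73,400 + $88,100 = $161,500; Ferraro $73,400 + $123,300 = $196,700; Sato $73,400 + $167,300 = $240,700; Kowalski $73,400 + $26,400 = $99,800.

Quinlan: $161,500; Ferraro: $196,700; Sato: $240,700; Kowalski: $99,800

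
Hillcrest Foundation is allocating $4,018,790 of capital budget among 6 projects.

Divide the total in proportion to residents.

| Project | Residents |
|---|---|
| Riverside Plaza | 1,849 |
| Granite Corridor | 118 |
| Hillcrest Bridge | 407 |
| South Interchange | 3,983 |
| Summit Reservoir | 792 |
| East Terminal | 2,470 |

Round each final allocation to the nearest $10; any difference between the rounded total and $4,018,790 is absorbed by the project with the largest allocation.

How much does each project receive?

Residents total: 9,619.
Proportional shares: Riverside Plaza 1,849/9,619 × $4,018,790 = 772,506.78; Granite Corridor 118/9,619 × $4,018,790 = 49,300.05; Hillcrest Bridge 407/9,619 × $4,018,790 = 170,043.41; South Interchange 3,983/9,619 × $4,018,790 = 1,664,085.72; Summit Reservoir 792/9,619 × $4,018,790 = 330,895.28; East Terminal 2,470/9,619 × $4,018,790 = 1,031,958.76.
Rounded to nearest $10: Riverside Plaza $772,510; Granite Corridor $49,300; Hillcrest Bridge $170,040; South Interchange $1,664,090; Summit Reservoir $330,900; East Terminal $1,031,960. Sum = $4,018,800.
Difference $4,018,790 − $4,018,800 = −$10 applied to largest allocation (South Interchange): South Interchange becomes $1,664,080.

Riverside Plaza: $772,510 | Granite Corridor: $49,300 | Hillcrest Bridge: $170,040 | South Interchange: $1,664,080 | Summit Reservoir: $330,900 | East Terminal: $1,031,960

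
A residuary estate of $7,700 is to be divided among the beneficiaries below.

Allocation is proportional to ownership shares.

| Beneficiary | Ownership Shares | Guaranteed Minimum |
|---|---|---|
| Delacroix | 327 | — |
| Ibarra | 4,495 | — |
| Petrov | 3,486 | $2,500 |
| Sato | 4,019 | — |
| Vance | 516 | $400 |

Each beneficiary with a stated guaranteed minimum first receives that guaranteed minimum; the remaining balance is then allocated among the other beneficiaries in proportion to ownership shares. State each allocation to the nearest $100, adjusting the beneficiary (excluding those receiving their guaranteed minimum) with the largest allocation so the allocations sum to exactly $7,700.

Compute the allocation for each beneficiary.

Fund the minimums — Petrov $2,500; Vance $400. Remaining pool $4,800.
Remaining pool split over remaining ownership shares 8,841: Delacroix 177.54 → $200; Ibarra 2,440.45 → $2,400; Sato 2,182.02 → $2,200.

Delacroix: $200; Ibarra: $2,400; Petrov: $2,500; Sato: $2,200; Vance: $400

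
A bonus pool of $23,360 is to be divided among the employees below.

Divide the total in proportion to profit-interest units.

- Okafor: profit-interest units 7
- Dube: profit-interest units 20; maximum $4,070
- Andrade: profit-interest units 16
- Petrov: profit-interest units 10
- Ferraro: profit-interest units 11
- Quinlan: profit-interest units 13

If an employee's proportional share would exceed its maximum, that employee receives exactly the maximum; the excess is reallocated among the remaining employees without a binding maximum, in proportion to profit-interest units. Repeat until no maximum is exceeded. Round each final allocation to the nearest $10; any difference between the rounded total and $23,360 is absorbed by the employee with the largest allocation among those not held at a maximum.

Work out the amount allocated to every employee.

Okafor: $2,370 · Dube: $4,070 · Andrade: $5,420 · Petrov: $3,380 · Ferraro: $3,720 · Quinlan: $4,400

Combined profit-interest units = 77.
Unconstrained shares: Okafor 2,123.64; Dube 6,067.53; Andrade 4,854.03; Petrov 3,033.77; Ferraro 3,337.14; Quinlan 3,943.90.
Held at cap: Dube ($4,070); balance $19,290 reallocated over remaining profit-interest units 57.
Remaining shares: Okafor 2,368.95 → $2,370; Andrade 5,414.74 → $5,410; Petrov 3,384.21 → $3,380; Ferraro 3,722.63 → $3,720; Quinlan 4,399.47 → $4,400.
Rounding difference +$10 applied to Andrade → $5,420.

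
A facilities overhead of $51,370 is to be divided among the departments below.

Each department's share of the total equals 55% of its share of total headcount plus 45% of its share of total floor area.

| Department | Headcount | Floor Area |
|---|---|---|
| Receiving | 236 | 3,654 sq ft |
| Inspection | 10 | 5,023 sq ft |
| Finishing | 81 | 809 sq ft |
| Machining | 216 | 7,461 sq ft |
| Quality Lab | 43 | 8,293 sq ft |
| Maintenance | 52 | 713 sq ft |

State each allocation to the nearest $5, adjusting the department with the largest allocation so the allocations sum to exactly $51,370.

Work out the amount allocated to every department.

Receiving: $13,705; Inspection: $4,915; Finishing: $4,310; Machining: $16,210; Quality Lab: $9,290; Maintenance: $2,940

Totals — headcount 638, floor area 25,953.
Combined weights (55% headcount + 45% floor area): Receiving 0.2668; Inspection 0.0957; Finishing 0.0839; Machining 0.3156; Quality Lab 0.1809; Maintenance 0.0572.
Pro-rata amounts: Receiving 13,705.78; Inspection 4,916.86; Finishing 4,307.62; Machining 16,211.01; Quality Lab 9,290.86; Maintenance 2,937.87.
After rounding ($5): Receiving $13,705; Inspection $4,915; Finishing $4,310; Machining $16,210; Quality Lab $9,290; Maintenance $2,940. Sum = $51,370.
No rounding difference to absorb.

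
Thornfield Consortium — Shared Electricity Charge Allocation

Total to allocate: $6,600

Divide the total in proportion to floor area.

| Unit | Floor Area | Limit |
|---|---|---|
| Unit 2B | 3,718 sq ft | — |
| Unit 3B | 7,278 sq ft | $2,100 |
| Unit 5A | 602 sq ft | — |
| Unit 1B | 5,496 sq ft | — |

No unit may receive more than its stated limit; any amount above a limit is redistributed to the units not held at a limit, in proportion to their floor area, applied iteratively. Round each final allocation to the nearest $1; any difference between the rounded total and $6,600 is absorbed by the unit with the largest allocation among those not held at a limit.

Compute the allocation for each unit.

Unit 2B: $1,704; Unit 3B: $2,100; Unit 5A: $276; Unit 1B: $2,520

Sum of floor area: 17,094.
Pro-rata shares before constraints: Unit 2B 1,435.52; Unit 3B 2,810.04; Unit 5A 232.43; Unit 1B 2,122.01.
Cap binds for Unit 3B ($2,100); remaining pool $4,500 reallocated over remaining floor area 9,816.
Redistributed shares: Unit 2B 1,704.46 → $1,704; Unit 5A 275.98 → $276; Unit 1B 2,519.56 → $2,520.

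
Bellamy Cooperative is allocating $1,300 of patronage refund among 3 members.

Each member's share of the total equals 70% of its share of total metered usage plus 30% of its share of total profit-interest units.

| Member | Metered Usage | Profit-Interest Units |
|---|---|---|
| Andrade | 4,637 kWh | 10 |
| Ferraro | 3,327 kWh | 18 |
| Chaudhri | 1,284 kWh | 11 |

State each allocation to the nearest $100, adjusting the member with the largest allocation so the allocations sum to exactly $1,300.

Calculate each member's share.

Metered usage total 9,248; profit-interest units total 39.
Composite weights (70% metered usage + 30% profit-interest units): Andrade 0.4279; Ferraro 0.3903; Chaudhri 0.1818.
Pro-rata amounts: Andrade 556.28; Ferraro 507.38; Chaudhri 236.35.
At nearest $100: Andrade $600; Ferraro $500; Chaudhri $200. Sum = $1,300.
Rounded total matches; no reconciliation needed.

Andrade: $600 · Ferraro: $500 · Chaudhri: $200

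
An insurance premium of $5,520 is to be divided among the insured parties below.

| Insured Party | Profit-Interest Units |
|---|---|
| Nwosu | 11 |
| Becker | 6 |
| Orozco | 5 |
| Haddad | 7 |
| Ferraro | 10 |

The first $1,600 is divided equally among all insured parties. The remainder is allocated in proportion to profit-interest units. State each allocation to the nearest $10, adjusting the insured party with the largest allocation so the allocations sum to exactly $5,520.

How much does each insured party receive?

$1,600 shared equally gives $320 per insured party.
Remainder $3,920 by profit-interest units (total 39): Nwosu 1,105.64 → $1,110; Becker 603.08 → $600; Orozco 502.56 → $500; Haddad 703.59 → $700; Ferraro 1,005.13 → $1,010.
Totals: Nwosu $320 + $1,110 = $1,430; Becker $320 + $600 = $920; Orozco $320 + $500 = $820; Haddad $320 + $700 = $1,020; Ferraro $320 + $1,010 = $1,330.

Nwosu: $1,430 · Becker: $920 · Orozco: $820 · Haddad: $1,020 · Ferraro: $1,330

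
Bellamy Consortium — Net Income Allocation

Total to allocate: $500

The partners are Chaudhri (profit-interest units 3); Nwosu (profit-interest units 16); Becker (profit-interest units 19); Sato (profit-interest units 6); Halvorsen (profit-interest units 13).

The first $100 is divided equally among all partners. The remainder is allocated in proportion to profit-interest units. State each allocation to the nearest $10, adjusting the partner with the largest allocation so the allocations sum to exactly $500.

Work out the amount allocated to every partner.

Chaudhri: $40; Nwosu: $130; Becker: $160; Sato: $60; Halvorsen: $110

First tranche $100 split equally: $20 each.
Remainder $400 by profit-interest units (total 57): Chaudhri 21.05 → $20; Nwosu 112.28 → $110; Becker 133.33 → $130; Sato 42.11 → $40; Halvorsen 91.23 → $90.
Rounding difference +$10 on remainder applied to Becker.
Totals: Chaudhri $20 + $20 = $40; Nwosu $20 + $110 = $130; Becker $20 + $140 = $160; Sato $20 + $40 = $60; Halvorsen $20 + $90 = $110.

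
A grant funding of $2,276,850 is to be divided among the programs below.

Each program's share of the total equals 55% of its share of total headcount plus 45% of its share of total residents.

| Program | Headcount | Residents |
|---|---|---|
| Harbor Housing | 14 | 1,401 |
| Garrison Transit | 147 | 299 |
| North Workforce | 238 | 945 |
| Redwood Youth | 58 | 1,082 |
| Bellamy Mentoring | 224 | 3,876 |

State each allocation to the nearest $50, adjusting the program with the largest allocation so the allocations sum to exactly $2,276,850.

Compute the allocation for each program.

Harbor Housing: $214,550 | Garrison Transit: $310,600 | North Workforce: $565,000 | Redwood Youth: $252,450 | Bellamy Mentoring: $934,250

Totals — headcount 681, residents 7,603.
Composite weights (55% headcount + 45% residents): Harbor Housing 0.0942; Garrison Transit 0.1364; North Workforce 0.2481; Redwood Youth 0.1109; Bellamy Mentoring 0.4103.
Unrounded shares: Harbor Housing 214,543.29; Garrison Transit 310,606.58; North Workforce 564,998.50; Redwood Youth 252,464.84; Bellamy Mentoring 934,236.79.
Rounded to nearest $50: Harbor Housing $214,550; Garrison Transit $310,600; North Workforce $565,000; Redwood Youth $252,450; Bellamy Mentoring $934,250. Sum = $2,276,850.
No rounding difference to absorb.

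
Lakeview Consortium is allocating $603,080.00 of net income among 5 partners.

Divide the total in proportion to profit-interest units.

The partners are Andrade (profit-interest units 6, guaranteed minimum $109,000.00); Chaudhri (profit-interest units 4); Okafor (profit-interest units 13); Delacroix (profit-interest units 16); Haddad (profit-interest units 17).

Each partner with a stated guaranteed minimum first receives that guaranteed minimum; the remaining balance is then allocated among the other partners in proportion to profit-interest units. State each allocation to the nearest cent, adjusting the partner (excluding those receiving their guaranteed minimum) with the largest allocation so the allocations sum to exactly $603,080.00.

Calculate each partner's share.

Andrade: $109,000.00 · Chaudhri: $39,526.40 · Okafor: $128,460.80 · Delacroix: $158,105.60 · Haddad: $167,987.20

Minimums first: Andrade $109,000.00. Remaining pool $494,080.00.
Remaining pool split over remaining profit-interest units 50: Chaudhri 39,526.4000 → $39,526.40; Okafor 128,460.8000 → $128,460.80; Delacroix 158,105.6000 → $158,105.60; Haddad 167,987.2000 → $167,987.20.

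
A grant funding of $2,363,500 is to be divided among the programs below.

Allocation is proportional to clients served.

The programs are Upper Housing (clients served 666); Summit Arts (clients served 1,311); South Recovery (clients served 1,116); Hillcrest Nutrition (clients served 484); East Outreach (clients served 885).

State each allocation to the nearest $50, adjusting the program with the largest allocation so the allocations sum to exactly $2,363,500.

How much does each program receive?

Upper Housing: $352,800 · Summit Arts: $694,400 · South Recovery: $591,150 · Hillcrest Nutrition: $256,350 · East Outreach: $468,800

Total clients served = 4,462.
Pro-rata amounts: Upper Housing 666/4,462 × $2,363,500 = 352,777.01; Summit Arts 1,311/4,462 × $2,363,500 = 694,430.41; South Recovery 1,116/4,462 × $2,363,500 = 591,139.85; Hillcrest Nutrition 484/4,462 × $2,363,500 = 256,372.48; East Outreach 885/4,462 × $2,363,500 = 468,780.26.
After rounding ($50): Upper Housing $352,800; Summit Arts $694,450; South Recovery $591,150; Hillcrest Nutrition $256,350; East Outreach $468,800. Sum = $2,363,550.
Difference $2,363,500 − $2,363,550 = −$50 applied to largest allocation (Summit Arts): Summit Arts becomes $694,400.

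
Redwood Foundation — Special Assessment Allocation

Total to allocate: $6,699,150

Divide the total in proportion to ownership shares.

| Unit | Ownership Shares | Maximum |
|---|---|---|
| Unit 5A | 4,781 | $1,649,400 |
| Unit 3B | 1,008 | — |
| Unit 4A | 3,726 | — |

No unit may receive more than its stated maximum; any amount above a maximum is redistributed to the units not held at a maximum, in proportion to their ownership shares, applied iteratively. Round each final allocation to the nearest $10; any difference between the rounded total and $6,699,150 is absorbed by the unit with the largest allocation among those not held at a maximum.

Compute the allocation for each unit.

Unit 5A: $1,649,400 · Unit 3B: $1,075,230 · Unit 4A: $3,974,520

Ownership shares total: 9,515.
Pro-rata shares before constraints: Unit 5A 3,366,120.46; Unit 3B 709,694.50; Unit 4A 2,623,335.04.
Capped: Unit 5A ($1,649,400); remaining pool $5,049,750 reallocated over remaining ownership shares 4,734.
Remaining shares: Unit 3B 1,075,231.94 → $1,075,230; Unit 4A 3,974,518.06 → $3,974,520.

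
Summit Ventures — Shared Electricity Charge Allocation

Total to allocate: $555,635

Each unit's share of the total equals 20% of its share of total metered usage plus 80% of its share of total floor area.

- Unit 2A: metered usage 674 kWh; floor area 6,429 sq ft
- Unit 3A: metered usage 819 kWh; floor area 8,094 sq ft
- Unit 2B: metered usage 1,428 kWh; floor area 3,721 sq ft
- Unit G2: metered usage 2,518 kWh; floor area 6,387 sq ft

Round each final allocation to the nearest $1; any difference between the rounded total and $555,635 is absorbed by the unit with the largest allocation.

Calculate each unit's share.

Metered usage total 5,439; floor area total 24,631.
Combined weights (20% metered usage + 80% floor area): Unit 2A 0.2336; Unit 3A 0.2930; Unit 2B 0.1734; Unit G2 0.3000.
Pro-rata amounts: Unit 2A 129,793.00; Unit 3A 162,803.31; Unit 2B 96,327.93; Unit G2 166,710.75.
After rounding ($1): Unit 2A $129,793; Unit 3A $162,803; Unit 2B $96,328; Unit G2 $166,711. Sum = $555,635.
No rounding difference to absorb.

Unit 2A: $129,793; Unit 3A: $162,803; Unit 2B: $96,328; Unit G2: $166,711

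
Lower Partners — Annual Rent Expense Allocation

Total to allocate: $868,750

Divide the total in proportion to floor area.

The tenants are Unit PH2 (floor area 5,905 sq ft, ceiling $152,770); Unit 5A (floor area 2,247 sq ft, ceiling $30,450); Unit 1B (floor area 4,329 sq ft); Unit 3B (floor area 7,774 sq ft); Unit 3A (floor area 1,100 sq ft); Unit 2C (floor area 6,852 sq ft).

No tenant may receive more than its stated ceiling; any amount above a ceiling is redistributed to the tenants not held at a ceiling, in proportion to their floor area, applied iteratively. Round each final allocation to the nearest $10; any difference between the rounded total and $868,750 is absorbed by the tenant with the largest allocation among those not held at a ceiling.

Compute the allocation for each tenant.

Unit PH2: $152,770 | Unit 5A: $30,450 | Unit 1B: $147,980 | Unit 3B: $265,730 | Unit 3A: $37,600 | Unit 2C: $234,220

Total floor area = 28,207.
Pro-rata shares before constraints: Unit PH2 181,868.64; Unit 5A 69,205.56; Unit 1B 133,329.27; Unit 3B 239,432.14; Unit 3A 33,879.00; Unit 2C 211,035.38.
Held at cap: Unit PH2 ($152,770), Unit 5A ($30,450); residual $685,530 reallocated over remaining floor area 20,055.
Redistributed shares: Unit 1B 147,976.03 → $147,980; Unit 3B 265,734.74 → $265,730; Unit 3A 37,600.75 → $37,600; Unit 2C 234,218.48 → $234,220.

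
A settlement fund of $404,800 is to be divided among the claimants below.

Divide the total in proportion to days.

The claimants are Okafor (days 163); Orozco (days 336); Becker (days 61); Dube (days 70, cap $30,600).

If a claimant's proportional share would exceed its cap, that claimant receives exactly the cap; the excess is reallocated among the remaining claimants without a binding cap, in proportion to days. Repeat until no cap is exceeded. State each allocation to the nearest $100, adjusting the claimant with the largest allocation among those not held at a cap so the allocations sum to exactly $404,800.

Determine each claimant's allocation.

Okafor: $108,900; Orozco: $224,500; Becker: $40,800; Dube: $30,600

Sum of days: 630.
Unconstrained shares: Okafor 104,733.97; Orozco 215,893.33; Becker 39,194.92; Dube 44,977.78.
Held at cap: Dube ($30,600); residual $374,200 reallocated over remaining days 560.
Shares after redistribution: Okafor 108,918.93 → $108,900; Orozco 224,520.00 → $224,500; Becker 40,761.07 → $40,800.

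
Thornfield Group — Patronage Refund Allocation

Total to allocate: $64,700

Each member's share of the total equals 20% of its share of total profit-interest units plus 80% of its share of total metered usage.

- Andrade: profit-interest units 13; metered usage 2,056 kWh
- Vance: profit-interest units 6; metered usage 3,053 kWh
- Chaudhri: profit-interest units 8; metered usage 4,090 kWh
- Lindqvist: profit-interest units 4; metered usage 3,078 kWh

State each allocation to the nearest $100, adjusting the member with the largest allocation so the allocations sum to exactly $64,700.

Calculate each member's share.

Andrade: $14,100 | Vance: $15,400 | Chaudhri: $20,600 | Lindqvist: $14,600

Totals — profit-interest units 31, metered usage 12,277.
Combined weights (20% profit-interest units + 80% metered usage): Andrade 0.2178; Vance 0.2377; Chaudhri 0.3181; Lindqvist 0.2264.
Proportional shares: Andrade 14,094.58; Vance 15,376.01; Chaudhri 20,582.85; Lindqvist 14,646.57.
After rounding ($100): Andrade $14,100; Vance $15,400; Chaudhri $20,600; Lindqvist $14,600. Sum = $64,700.
Sum already equals the total — no adjustment.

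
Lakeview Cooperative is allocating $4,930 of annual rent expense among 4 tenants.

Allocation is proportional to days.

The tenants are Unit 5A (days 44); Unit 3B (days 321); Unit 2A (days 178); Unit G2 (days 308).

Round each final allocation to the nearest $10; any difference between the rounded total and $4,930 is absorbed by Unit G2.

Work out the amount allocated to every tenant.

Combined days = 851.
Proportional shares: Unit 5A 44/851 × $4,930 = 254.90; Unit 3B 321/851 × $4,930 = 1,859.61; Unit 2A 178/851 × $4,930 = 1,031.19; Unit G2 308/851 × $4,930 = 1,784.30.
At nearest $10: Unit 5A $250; Unit 3B $1,860; Unit 2A $1,030; Unit G2 $1,780. Sum = $4,920.
Difference $4,930 − $4,920 = +$10 applied to Unit G2: Unit G2 becomes $1,790.

Unit 5A: $250 | Unit 3B: $1,860 | Unit 2A: $1,030 | Unit G2: $1,790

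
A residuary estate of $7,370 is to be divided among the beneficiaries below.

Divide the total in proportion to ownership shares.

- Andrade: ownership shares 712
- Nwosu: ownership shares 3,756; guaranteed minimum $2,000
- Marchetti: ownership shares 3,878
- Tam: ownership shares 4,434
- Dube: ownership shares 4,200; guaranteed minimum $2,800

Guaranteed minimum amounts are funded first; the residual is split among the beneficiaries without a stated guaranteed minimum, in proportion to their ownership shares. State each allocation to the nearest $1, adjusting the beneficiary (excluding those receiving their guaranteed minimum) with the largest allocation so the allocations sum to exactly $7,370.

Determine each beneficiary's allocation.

Andrade: $203 · Nwosu: $2,000 · Marchetti: $1,104 · Tam: $1,263 · Dube: $2,800

Minimums first: Nwosu $2,000; Dube $2,800. Residual $2,570.
Residual split over remaining ownership shares 9,024: Andrade 202.77 → $203; Marchetti 1,104.44 → $1,104; Tam 1,262.79 → $1,263.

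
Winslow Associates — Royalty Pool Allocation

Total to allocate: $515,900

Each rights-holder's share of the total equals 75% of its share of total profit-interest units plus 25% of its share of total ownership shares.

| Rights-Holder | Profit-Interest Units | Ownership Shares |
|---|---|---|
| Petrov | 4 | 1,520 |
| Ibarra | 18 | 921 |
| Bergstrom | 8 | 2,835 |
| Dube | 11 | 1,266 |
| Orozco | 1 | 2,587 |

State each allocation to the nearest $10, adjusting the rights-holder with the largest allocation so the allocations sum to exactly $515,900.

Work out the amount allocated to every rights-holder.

Profit-interest units total 42; ownership shares total 9,129.
Combined weights (75% profit-interest units + 25% ownership shares): Petrov 0.1131; Ibarra 0.3467; Bergstrom 0.2205; Dube 0.2311; Orozco 0.0887.
Unrounded shares: Petrov 58,324.64; Ibarra 178,836.94; Bergstrom 113,753.03; Dube 119,223.62; Orozco 45,761.77.
At nearest $10: Petrov $58,320; Ibarra $178,840; Bergstrom $113,750; Dube $119,220; Orozco $45,760. Sum = $515,890.
Difference $515,900 − $515,890 = +$10 applied to largest allocation (Ibarra): Ibarra becomes $178,850.

Petrov: $58,320 | Ibarra: $178,850 | Bergstrom: $113,750 | Dube: $119,220 | Orozco: $45,760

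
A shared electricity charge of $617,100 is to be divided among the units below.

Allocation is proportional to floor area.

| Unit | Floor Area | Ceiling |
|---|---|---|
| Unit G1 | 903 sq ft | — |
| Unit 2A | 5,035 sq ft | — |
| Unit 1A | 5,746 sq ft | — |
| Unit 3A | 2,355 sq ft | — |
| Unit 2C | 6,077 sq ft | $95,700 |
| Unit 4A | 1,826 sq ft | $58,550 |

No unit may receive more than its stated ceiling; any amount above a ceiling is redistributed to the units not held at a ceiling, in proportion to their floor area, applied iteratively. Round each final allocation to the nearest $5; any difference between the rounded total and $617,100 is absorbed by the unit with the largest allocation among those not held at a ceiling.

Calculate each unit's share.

Sum of floor area: 21,942.
Proportional shares (ignoring caps): Unit G1 25,396.10; Unit 2A 141,605.07; Unit 1A 161,601.34; Unit 3A 66,232.36; Unit 2C 170,910.43; Unit 4A 51,354.69.
Held at cap: Unit 2C ($95,700); remaining pool $521,400 reallocated over remaining floor area 15,865.
Held at cap: Unit 4A ($58,550); remaining pool $462,850 reallocated over remaining floor area 14,039.
Shares after redistribution: Unit G1 29,770.89 → $29,770; Unit 2A 165,998.27 → $166,000; Unit 1A 189,439.14 → $189,440; Unit 3A 77,641.69 → $77,640.

Unit G1: $29,770 | Unit 2A: $166,000 | Unit 1A: $189,440 | Unit 3A: $77,640 | Unit 2C: $95,700 | Unit 4A: $58,550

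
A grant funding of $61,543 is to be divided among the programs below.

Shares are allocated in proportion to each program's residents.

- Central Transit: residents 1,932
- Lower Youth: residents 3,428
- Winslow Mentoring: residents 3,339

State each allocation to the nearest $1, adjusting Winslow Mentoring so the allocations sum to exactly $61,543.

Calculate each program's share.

Central Transit: $13,668; Lower Youth: $24,252; Winslow Mentoring: $23,623

Residents total: 8,699.
Pro-rata amounts: Central Transit 1,932/8,699 × $61,543 = 13,668.36; Lower Youth 3,428/8,699 × $61,543 = 24,252.14; Winslow Mentoring 3,339/8,699 × $61,543 = 23,622.49.
After rounding ($1): Central Transit $13,668; Lower Youth $24,252; Winslow Mentoring $23,622. Sum = $61,542.
Difference $61,543 − $61,542 = +$1 applied to Winslow Mentoring: Winslow Mentoring becomes $23,623.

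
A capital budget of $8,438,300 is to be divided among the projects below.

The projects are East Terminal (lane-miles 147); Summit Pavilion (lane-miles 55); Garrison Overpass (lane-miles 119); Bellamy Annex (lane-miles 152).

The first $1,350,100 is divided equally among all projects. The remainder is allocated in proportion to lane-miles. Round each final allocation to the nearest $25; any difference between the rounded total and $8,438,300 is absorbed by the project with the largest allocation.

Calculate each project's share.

Equal tier: $1,350,100 ÷ 4 = $337,525 apiece.
Remainder $7,088,200 by lane-miles (total 473): East Terminal 2,202,886.68 → $2,202,875; Summit Pavilion 824,209.30 → $824,200; Garrison Overpass 1,783,289.22 → $1,783,300; Bellamy Annex 2,277,814.80 → $2,277,825.
Totals: East Terminal $337,525 + $2,202,875 = $2,540,400; Summit Pavilion $337,525 + $824,200 = $1,161,725; Garrison Overpass $337,525 + $1,783,300 = $2,120,825; Bellamy Annex $337,525 + $2,277,825 = $2,615,350.

East Terminal: $2,540,400 · Summit Pavilion: $1,161,725 · Garrison Overpass: $2,120,825 · Bellamy Annex: $2,615,350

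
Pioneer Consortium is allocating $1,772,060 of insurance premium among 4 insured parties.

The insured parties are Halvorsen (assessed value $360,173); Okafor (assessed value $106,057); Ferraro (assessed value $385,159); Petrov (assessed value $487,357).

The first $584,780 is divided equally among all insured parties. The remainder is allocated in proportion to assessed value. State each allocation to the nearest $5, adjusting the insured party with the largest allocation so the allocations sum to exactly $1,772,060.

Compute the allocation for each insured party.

Equal tier: $584,780 ÷ 4 = $146,195 apiece.
Remainder $1,187,280 by assessed value (total 1,338,746): Halvorsen 319,422.95 → $319,425; Okafor 94,057.69 → $94,060; Ferraro 341,582.03 → $341,580; Petrov 432,217.33 → $432,215.
Totals: Halvorsen $146,195 + $319,425 = $465,620; Okafor $146,195 + $94,060 = $240,255; Ferraro $146,195 + $341,580 = $487,775; Petrov $146,195 + $432,215 = $578,410.

Halvorsen: $465,620 | Okafor: $240,255 | Ferraro: $487,775 | Petrov: $578,410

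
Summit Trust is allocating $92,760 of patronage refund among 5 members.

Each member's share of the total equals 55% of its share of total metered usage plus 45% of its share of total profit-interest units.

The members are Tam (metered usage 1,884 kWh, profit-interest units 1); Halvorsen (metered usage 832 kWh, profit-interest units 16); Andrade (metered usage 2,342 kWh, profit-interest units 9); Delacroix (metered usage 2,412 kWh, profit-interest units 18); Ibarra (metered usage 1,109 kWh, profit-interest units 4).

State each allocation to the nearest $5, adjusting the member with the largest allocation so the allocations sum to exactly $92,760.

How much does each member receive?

Tam: $12,075; Halvorsen: $18,860; Andrade: $21,755; Delacroix: $29,995; Ibarra: $10,075

Metered usage total 8,579; profit-interest units total 48.
Blended shares (55% metered usage + 45% profit-interest units): Tam 0.1302; Halvorsen 0.2033; Andrade 0.2345; Delacroix 0.3234; Ibarra 0.1086.
Proportional shares: Tam 12,073.48; Halvorsen 18,861.78; Andrade 21,754.14; Delacroix 29,997.04; Ibarra 10,073.55.
Rounded to nearest $5: Tam $12,075; Halvorsen $18,860; Andrade $21,755; Delacroix $29,995; Ibarra $10,075. Sum = $92,760.
No rounding difference to absorb.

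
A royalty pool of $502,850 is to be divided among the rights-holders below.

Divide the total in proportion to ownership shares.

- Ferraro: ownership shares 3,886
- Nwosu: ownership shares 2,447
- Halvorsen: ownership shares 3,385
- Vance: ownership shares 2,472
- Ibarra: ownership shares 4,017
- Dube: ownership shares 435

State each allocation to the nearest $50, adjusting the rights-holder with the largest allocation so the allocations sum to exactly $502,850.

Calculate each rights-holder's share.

Ferraro: $117,400 | Nwosu: $73,950 | Halvorsen: $102,300 | Vance: $74,700 | Ibarra: $121,350 | Dube: $13,150

Ownership shares total: 16,642.
Pro-rata amounts: Ferraro 3,886/16,642 × $502,850 = 117,418.29; Nwosu 2,447/16,642 × $502,850 = 73,937.87; Halvorsen 3,385/16,642 × $502,850 = 102,280.21; Vance 2,472/16,642 × $502,850 = 74,693.26; Ibarra 4,017/16,642 × $502,850 = 121,376.54; Dube 435/16,642 × $502,850 = 13,143.84.
Rounded to nearest $50: Ferraro $117,400; Nwosu $73,950; Halvorsen $102,300; Vance $74,700; Ibarra $121,400; Dube $13,150. Sum = $502,900.
Difference $502,850 − $502,900 = −$50 applied to largest allocation (Ibarra): Ibarra becomes $121,350.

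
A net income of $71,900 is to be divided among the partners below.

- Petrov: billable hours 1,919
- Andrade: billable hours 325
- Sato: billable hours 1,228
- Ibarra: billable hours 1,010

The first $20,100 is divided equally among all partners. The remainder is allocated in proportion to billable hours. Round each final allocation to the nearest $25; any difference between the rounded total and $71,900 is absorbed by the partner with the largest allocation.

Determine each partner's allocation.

$20,100 shared equally gives $5,025 per partner.
Remainder $51,800 by billable hours (total 4,482): Petrov 22,178.54 → $22,175; Andrade 3,756.14 → $3,750; Sato 14,192.41 → $14,200; Ibarra 11,672.91 → $11,675.
Totals: Petrov $5,025 + $22,175 = $27,200; Andrade $5,025 + $3,750 = $8,775; Sato $5,025 + $14,200 = $19,225; Ibarra $5,025 + $11,675 = $16,700.

Petrov: $27,200 | Andrade: $8,775 | Sato: $19,225 | Ibarra: $16,700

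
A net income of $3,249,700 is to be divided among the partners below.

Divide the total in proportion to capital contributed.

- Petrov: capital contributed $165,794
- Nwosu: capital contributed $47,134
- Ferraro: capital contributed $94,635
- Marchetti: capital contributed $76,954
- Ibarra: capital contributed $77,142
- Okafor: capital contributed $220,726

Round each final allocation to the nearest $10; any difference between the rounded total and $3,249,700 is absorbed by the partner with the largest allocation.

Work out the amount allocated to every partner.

Capital contributed total: 682,385.
Raw shares: Petrov 165,794/682,385 × $3,249,700 = 789,555.40; Nwosu 47,134/682,385 × $3,249,700 = 224,464.72; Ferraro 94,635/682,385 × $3,249,700 = 450,677.20; Marchetti 76,954/682,385 × $3,249,700 = 366,475.54; Ibarra 77,142/682,385 × $3,249,700 = 367,370.85; Okafor 220,726/682,385 × $3,249,700 = 1,051,156.29.
At nearest $10: Petrov $789,560; Nwosu $224,460; Ferraro $450,680; Marchetti $366,480; Ibarra $367,370; Okafor $1,051,160. Sum = $3,249,710.
Difference $3,249,700 − $3,249,710 = −$10 applied to largest allocation (Okafor): Okafor becomes $1,051,150.

Petrov: $789,560 · Nwosu: $224,460 · Ferraro: $450,680 · Marchetti: $366,480 · Ibarra: $367,370 · Okafor: $1,051,150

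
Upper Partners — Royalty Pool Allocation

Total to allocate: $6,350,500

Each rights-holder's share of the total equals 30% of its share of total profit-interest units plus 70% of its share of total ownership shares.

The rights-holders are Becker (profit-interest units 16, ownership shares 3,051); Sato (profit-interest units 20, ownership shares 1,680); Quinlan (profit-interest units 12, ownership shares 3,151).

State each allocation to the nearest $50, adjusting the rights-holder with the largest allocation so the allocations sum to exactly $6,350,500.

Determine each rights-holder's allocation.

Becker: $2,355,800 | Sato: $1,741,300 | Quinlan: $2,253,400

Profit-interest units total 48; ownership shares total 7,882.
Composite weights (30% profit-interest units + 70% ownership shares): Becker 0.3710; Sato 0.2742; Quinlan 0.3548.
Unrounded shares: Becker 2,355,776.07; Sato 1,741,311.61; Quinlan 2,253,412.32.
Rounded to nearest $50: Becker $2,355,800; Sato $1,741,300; Quinlan $2,253,400. Sum = $6,350,500.
Rounded total matches; no reconciliation needed.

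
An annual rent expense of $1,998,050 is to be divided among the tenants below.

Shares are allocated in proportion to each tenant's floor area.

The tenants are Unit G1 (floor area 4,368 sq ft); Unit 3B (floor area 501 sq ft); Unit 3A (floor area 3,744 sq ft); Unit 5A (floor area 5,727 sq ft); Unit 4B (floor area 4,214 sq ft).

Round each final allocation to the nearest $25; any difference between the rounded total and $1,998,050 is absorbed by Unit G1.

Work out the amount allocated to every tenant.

Unit G1: $470,400 | Unit 3B: $53,950 | Unit 3A: $403,175 | Unit 5A: $616,725 | Unit 4B: $453,800

Total floor area = 18,554.
Unrounded shares: Unit G1 4,368/18,554 × $1,998,050 = 470,382.80; Unit 3B 501/18,554 × $1,998,050 = 53,951.87; Unit 3A 3,744/18,554 × $1,998,050 = 403,185.25; Unit 5A 5,727/18,554 × $1,998,050 = 616,731.29; Unit 4B 4,214/18,554 × $1,998,050 = 453,798.79.
After rounding ($25): Unit G1 $470,375; Unit 3B $53,950; Unit 3A $403,175; Unit 5A $616,725; Unit 4B $453,800. Sum = $1,998,025.
Difference $1,998,050 − $1,998,025 = +$25 applied to Unit G1: Unit G1 becomes $470,400.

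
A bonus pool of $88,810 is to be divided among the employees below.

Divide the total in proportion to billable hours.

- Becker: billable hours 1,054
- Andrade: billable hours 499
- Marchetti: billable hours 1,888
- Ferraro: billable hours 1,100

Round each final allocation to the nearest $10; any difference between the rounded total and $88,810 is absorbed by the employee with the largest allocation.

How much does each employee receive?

Becker: $20,610 · Andrade: $9,760 · Marchetti: $36,930 · Ferraro: $21,510

Total billable hours = 4,541.
Unrounded shares: Becker 1,054/4,541 × $88,810 = 20,613.46; Andrade 499/4,541 × $88,810 = 9,759.13; Marchetti 1,888/4,541 × $88,810 = 36,924.31; Ferraro 1,100/4,541 × $88,810 = 21,513.10.
At nearest $10: Becker $20,610; Andrade $9,760; Marchetti $36,920; Ferraro $21,510. Sum = $88,800.
Difference $88,810 − $88,800 = +$10 applied to largest allocation (Marchetti): Marchetti becomes $36,930.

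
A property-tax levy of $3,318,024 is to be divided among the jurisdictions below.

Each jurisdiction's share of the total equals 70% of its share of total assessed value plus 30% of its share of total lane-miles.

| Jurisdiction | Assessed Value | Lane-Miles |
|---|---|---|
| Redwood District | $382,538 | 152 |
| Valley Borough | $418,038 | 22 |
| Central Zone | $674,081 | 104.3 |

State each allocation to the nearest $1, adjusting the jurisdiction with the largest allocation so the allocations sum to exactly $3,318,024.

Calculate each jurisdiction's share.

Redwood District: $1,146,170 | Valley Borough: $737,107 | Central Zone: $1,434,747

Totals — assessed value 1,474,657, lane-miles 278.3.
Blended shares (70% assessed value + 30% lane-miles): Redwood District 0.3454; Valley Borough 0.2222; Central Zone 0.4324.
Unrounded shares: Redwood District 1,146,170.39; Valley Borough 737,107.24; Central Zone 1,434,746.37.
At nearest $1: Redwood District $1,146,170; Valley Borough $737,107; Central Zone $1,434,746. Sum = $3,318,023.
Difference $3,318,024 − $3,318,023 = +$1 applied to largest allocation (Central Zone): Central Zone becomes $1,434,747.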